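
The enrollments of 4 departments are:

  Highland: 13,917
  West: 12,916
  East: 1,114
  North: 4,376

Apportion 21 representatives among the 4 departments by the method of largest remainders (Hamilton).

Highland 9, West 8, East 1, North 3

Total 32323; standard divisor 32323/21 ≈ 1539.19.
Standard quotas: Highland 9.0418, West 8.3914, East 0.7238, North 2.8431.
Lower quotas: Highland 9, West 8, East 0, North 2 (sum 19, leaving 2 seats).
Remainders in descending order: North 0.8431, East 0.7238, West 0.3914, Highland 0.0418.
Largest remainders: North, East receive the extra seats.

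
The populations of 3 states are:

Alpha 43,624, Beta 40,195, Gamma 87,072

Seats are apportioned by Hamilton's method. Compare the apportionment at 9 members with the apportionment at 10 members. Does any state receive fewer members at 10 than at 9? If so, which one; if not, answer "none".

At 9 seats: Alpha 2, Beta 2, Gamma 5.
At 10 seats: Alpha 3, Beta 2, Gamma 5.
No state's allocation decreased.

none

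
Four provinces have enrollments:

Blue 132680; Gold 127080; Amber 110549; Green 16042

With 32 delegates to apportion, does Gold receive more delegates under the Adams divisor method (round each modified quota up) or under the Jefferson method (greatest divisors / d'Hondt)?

Adams: Blue 11, Gold 10, Amber 9, Green 2.
Jefferson: Blue 11, Gold 11, Amber 9, Green 1.
Gold gets 10 under Adams and 11 under Jefferson.

Jefferson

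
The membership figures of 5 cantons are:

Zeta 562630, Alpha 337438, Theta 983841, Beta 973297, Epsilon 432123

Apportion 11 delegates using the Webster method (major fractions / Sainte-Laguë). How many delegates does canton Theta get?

3

Standard divisor 3289329/11 ≈ 299029.909; standard quotas: Zeta 1.882, Alpha 1.128, Theta 3.290, Beta 3.255, Epsilon 1.445.
Rounding to the nearest integer gives 2, 1, 3, 3, 1 = 10 seats, so the divisor must be adjusted.
With modified divisor 283193: modified quotas Zeta 1.987, Alpha 1.192, Theta 3.474, Beta 3.437, Epsilon 1.526.
Rounding to the nearest integer: Zeta 2, Alpha 1, Theta 3, Beta 3, Epsilon 2 (total 11).
Theta receives 3.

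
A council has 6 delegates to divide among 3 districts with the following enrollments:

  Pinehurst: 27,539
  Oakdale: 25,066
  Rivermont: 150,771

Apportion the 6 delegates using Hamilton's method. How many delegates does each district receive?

Pinehurst 1; Oakdale 1; Rivermont 4

Standard divisor: 203376 ÷ 6 = 33896.
Standard quotas: Pinehurst 0.8125, Oakdale 0.7395, Rivermont 4.4480.
Lower quotas: Pinehurst 0, Oakdale 0, Rivermont 4 (sum 4, leaving 2 seats).
Remainders in descending order: Pinehurst 0.8125, Oakdale 0.7395, Rivermont 0.4480.
The surplus seats go to Pinehurst, Oakdale.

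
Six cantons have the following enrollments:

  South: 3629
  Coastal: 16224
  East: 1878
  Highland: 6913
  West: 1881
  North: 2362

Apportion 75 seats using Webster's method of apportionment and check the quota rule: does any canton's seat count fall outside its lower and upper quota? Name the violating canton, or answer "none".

Coastal

Standard quotas: South 8.276, Coastal 36.999, East 4.283, Highland 15.765, West 4.290, North 5.387.
Webster allocation: South 8, Coastal 38, East 4, Highland 16, West 4, North 5.
Coastal has quota 36.999 (lower 36, upper 37) but receives 38 — outside the quota interval.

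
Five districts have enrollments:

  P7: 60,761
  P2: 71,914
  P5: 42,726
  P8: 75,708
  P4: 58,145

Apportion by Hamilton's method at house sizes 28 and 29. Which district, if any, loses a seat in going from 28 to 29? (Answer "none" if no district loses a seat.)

none

At 28 seats: P7 5, P2 7, P5 4, P8 7, P4 5.
At 29 seats: P7 6, P2 7, P5 4, P8 7, P4 5.
No district's allocation decreased.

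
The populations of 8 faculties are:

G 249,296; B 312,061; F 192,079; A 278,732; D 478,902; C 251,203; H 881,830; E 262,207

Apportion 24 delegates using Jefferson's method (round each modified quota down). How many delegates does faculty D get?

4

Standard divisor 2906310/24 ≈ 121096.25; standard quotas: G 2.059, B 2.577, F 1.586, A 2.302, D 3.955, C 2.074, H 7.282, E 2.165.
Rounding down gives 2, 2, 1, 2, 3, 2, 7, 2 = 21 seats, so the divisor must be adjusted.
With modified divisor 101000: modified quotas G 2.468, B 3.090, F 1.902, A 2.760, D 4.742, C 2.487, H 8.731, E 2.596.
Rounding down: G 2, B 3, F 1, A 2, D 4, C 2, H 8, E 2 (total 24).
D receives 4.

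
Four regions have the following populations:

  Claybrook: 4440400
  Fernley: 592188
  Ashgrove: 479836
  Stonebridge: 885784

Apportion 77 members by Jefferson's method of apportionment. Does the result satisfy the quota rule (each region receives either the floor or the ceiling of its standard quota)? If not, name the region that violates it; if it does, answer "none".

Claybrook

Standard quotas: Claybrook 53.439, Fernley 7.127, Ashgrove 5.775, Stonebridge 10.660.
Jefferson allocation: Claybrook 55, Fernley 7, Ashgrove 5, Stonebridge 10.
Claybrook has quota 53.439 (lower 53, upper 54) but receives 55 — outside the quota interval.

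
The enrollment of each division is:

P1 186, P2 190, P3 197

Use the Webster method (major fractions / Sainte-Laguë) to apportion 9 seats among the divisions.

Standard divisor 573/9 ≈ 63.667; standard quotas: P1 2.921, P2 2.984, P3 3.094.
Rounding to the nearest integer gives P1 3, P2 3, P3 3 — total 9, matching the house size, so no adjustment is needed.

P1=3, P2=3, P3=3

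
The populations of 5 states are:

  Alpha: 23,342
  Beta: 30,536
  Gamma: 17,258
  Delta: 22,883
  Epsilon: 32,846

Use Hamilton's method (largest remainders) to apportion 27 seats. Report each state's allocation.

Alpha 5; Beta 6; Gamma 4; Delta 5; Epsilon 7

Standard divisor: 126865 ÷ 27 ≈ 4698.704.
Standard quotas: Alpha 4.9678, Beta 6.4988, Gamma 3.6729, Delta 4.8701, Epsilon 6.9904.
Lower quotas: Alpha 4, Beta 6, Gamma 3, Delta 4, Epsilon 6 (sum 23, leaving 4 seats).
Remainders in descending order: Epsilon 0.9904, Alpha 0.9678, Delta 0.8701, Gamma 0.6729, Beta 0.4988.
The surplus seats go to Epsilon, Alpha, Delta, Gamma.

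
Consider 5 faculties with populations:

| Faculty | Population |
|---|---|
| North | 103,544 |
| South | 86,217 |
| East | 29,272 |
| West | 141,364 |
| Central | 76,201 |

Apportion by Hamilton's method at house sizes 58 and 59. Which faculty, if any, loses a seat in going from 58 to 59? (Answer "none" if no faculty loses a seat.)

none

At 58 seats: North 14, South 11, East 4, West 19, Central 10.
At 59 seats: North 14, South 12, East 4, West 19, Central 10.
No faculty's allocation decreased.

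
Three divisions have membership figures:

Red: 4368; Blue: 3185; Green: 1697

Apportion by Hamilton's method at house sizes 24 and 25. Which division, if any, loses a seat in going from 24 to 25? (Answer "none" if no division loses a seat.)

At 24 seats: Red 11, Blue 8, Green 5.
At 25 seats: Red 12, Blue 9, Green 4.
Green drops from 5 to 4.

Green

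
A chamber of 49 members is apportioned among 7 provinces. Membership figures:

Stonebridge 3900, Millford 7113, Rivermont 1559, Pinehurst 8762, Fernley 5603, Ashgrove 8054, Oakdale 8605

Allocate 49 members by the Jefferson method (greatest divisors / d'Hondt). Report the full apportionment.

Stonebridge: 4, Millford: 8, Rivermont: 1, Pinehurst: 10, Fernley: 6, Ashgrove: 10, Oakdale: 10

Standard divisor 43596/49 ≈ 889.714; standard quotas: Stonebridge 4.383, Millford 7.995, Rivermont 1.752, Pinehurst 9.848, Fernley 6.298, Ashgrove 9.052, Oakdale 9.672.
Rounding down gives 4, 7, 1, 9, 6, 9, 9 = 45 seats, so the divisor must be adjusted.
With modified divisor 803: modified quotas Stonebridge 4.857, Millford 8.858, Rivermont 1.941, Pinehurst 10.912, Fernley 6.978, Ashgrove 10.030, Oakdale 10.716.
Rounding down: Stonebridge 4, Millford 8, Rivermont 1, Pinehurst 10, Fernley 6, Ashgrove 10, Oakdale 10 (total 49).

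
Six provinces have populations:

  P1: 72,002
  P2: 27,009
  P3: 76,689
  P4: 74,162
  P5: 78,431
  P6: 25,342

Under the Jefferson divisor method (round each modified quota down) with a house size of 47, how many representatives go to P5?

11

Standard divisor 353635/47 ≈ 7524.149; standard quotas: P1 9.569, P2 3.590, P3 10.192, P4 9.857, P5 10.424, P6 3.368.
Rounding down gives 9, 3, 10, 9, 10, 3 = 44 seats, so the divisor must be adjusted.
With modified divisor 7100: modified quotas P1 10.141, P2 3.804, P3 10.801, P4 10.445, P5 11.047, P6 3.569.
Rounding down: P1 10, P2 3, P3 10, P4 10, P5 11, P6 3 (total 47).
P5 receives 11.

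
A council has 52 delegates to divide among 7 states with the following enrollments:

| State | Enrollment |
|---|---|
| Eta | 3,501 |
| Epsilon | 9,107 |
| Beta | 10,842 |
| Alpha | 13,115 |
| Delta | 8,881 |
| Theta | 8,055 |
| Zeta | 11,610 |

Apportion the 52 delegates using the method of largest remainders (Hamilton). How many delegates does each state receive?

Eta 3, Epsilon 7, Beta 9, Alpha 11, Delta 7, Theta 6, Zeta 9

Standard divisor: 65111 ÷ 52 ≈ 1252.135.
Standard quotas: Eta 2.7960, Epsilon 7.2732, Beta 8.6588, Alpha 10.4741, Delta 7.0927, Theta 6.4330, Zeta 9.2722.
Lower quotas: Eta 2, Epsilon 7, Beta 8, Alpha 10, Delta 7, Theta 6, Zeta 9 (sum 49, leaving 3 seats).
Remainders in descending order: Eta 0.7960, Beta 0.6588, Alpha 0.4741, Theta 0.4330, Epsilon 0.2732, Zeta 0.2722, Delta 0.0927.
The surplus seats go to Eta, Beta, Alpha.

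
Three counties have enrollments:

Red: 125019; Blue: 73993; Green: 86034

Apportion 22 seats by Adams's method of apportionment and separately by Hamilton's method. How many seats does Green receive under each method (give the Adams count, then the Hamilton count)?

Adams: Red 9, Blue 6, Green 7.
Hamilton: Red 10, Blue 6, Green 6.
Green gets 7 under Adams and 6 under Hamilton.

7 and 6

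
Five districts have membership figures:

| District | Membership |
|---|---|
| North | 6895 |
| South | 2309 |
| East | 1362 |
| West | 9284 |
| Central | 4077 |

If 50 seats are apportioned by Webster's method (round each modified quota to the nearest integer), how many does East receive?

Standard divisor 23927/50 ≈ 478.54; standard quotas: North 14.408, South 4.825, East 2.846, West 19.401, Central 8.520.
Rounding to the nearest integer gives North 14, South 5, East 3, West 19, Central 9 — total 50, matching the house size, so no adjustment is needed.
East receives 3.

3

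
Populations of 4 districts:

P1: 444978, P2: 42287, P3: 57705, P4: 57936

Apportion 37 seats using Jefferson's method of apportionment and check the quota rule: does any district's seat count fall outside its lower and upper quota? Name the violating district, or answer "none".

P1

Standard quotas: P1 27.308, P2 2.595, P3 3.541, P4 3.555.
Jefferson allocation: P1 29, P2 2, P3 3, P4 3.
P1 has quota 27.308 (lower 27, upper 28) but receives 29 — outside the quota interval.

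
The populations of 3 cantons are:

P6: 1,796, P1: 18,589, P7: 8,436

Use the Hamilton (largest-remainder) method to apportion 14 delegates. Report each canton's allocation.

The standard divisor is 28821/14 ≈ 2058.643.
Standard quotas: P6 0.8724, P1 9.0297, P7 4.0978.
Lower quotas: P6 0, P1 9, P7 4 (sum 13, leaving 1 seat).
Remainders in descending order: P6 0.8724, P7 0.0978, P1 0.0297.
The surplus seat goes to P6.

P6 1, P1 9, P7 4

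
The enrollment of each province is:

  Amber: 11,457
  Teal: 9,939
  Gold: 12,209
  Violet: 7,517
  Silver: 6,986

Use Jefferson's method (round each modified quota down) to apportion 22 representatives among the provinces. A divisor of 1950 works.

Amber 5, Teal 5, Gold 6, Violet 3, Silver 3

With modified divisor 1950: modified quotas Amber 5.875, Teal 5.097, Gold 6.261, Violet 3.855, Silver 3.583.
Rounding down: Amber 5, Teal 5, Gold 6, Violet 3, Silver 3 (total 22).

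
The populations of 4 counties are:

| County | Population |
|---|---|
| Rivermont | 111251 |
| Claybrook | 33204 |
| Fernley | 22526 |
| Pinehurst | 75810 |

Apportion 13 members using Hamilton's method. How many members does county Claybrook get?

2

Standard divisor: 242791 ÷ 13 ≈ 18676.231.
Standard quotas: Rivermont 5.9568, Claybrook 1.7779, Fernley 1.2061, Pinehurst 4.0592.
Lower quotas: Rivermont 5, Claybrook 1, Fernley 1, Pinehurst 4 (sum 11, leaving 2 seats).
Remainders in descending order: Rivermont 0.9568, Claybrook 0.7779, Fernley 0.2061, Pinehurst 0.0592.
Largest remainders: Rivermont, Claybrook receive the extra seats.
Claybrook receives 2.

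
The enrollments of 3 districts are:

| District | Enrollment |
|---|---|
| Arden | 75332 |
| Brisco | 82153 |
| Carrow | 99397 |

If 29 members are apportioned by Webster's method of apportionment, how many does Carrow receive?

Standard divisor 256882/29 ≈ 8858; standard quotas: Arden 8.504, Brisco 9.274, Carrow 11.221.
Rounding to the nearest integer gives Arden 9, Brisco 9, Carrow 11 — total 29, matching the house size, so no adjustment is needed.
Carrow receives 11.

11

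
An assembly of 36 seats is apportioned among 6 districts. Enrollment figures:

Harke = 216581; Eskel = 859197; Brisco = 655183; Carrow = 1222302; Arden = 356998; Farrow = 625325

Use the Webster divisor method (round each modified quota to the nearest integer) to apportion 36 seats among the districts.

Standard divisor 3935586/36 ≈ 109321.833; standard quotas: Harke 1.981, Eskel 7.859, Brisco 5.993, Carrow 11.181, Arden 3.266, Farrow 5.720.
Rounding to the nearest integer gives Harke 2, Eskel 8, Brisco 6, Carrow 11, Arden 3, Farrow 6 — total 36, matching the house size, so no adjustment is needed.

Harke: 2; Eskel: 8; Brisco: 6; Carrow: 11; Arden: 3; Farrow: 6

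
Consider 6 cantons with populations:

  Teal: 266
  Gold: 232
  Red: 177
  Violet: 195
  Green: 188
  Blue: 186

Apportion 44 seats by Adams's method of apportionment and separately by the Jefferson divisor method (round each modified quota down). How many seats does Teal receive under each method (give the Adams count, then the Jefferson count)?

Adams: Teal 9, Gold 8, Red 6, Violet 7, Green 7, Blue 7.
Jefferson: Teal 10, Gold 8, Red 6, Violet 7, Green 7, Blue 6.
Teal gets 9 under Adams and 10 under Jefferson.

9 and 10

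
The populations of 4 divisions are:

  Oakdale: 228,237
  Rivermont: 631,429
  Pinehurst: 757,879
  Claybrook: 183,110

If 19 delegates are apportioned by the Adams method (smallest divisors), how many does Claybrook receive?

2

Standard divisor 1800655/19 ≈ 94771.316; standard quotas: Oakdale 2.408, Rivermont 6.663, Pinehurst 7.997, Claybrook 1.932.
Rounding up gives 3, 7, 8, 2 = 20 seats, so the divisor must be adjusted.
With modified divisor 106800: modified quotas Oakdale 2.137, Rivermont 5.912, Pinehurst 7.096, Claybrook 1.715.
Rounding up: Oakdale 3, Rivermont 6, Pinehurst 8, Claybrook 2 (total 19).
Claybrook receives 2.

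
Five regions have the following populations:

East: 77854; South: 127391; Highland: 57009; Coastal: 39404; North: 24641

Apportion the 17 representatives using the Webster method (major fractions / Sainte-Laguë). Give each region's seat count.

East=4, South=7, Highland=3, Coastal=2, North=1

Standard divisor 326299/17 ≈ 19194.059; standard quotas: East 4.056, South 6.637, Highland 2.970, Coastal 2.053, North 1.284.
Rounding to the nearest integer gives East 4, South 7, Highland 3, Coastal 2, North 1 — total 17, matching the house size, so no adjustment is needed.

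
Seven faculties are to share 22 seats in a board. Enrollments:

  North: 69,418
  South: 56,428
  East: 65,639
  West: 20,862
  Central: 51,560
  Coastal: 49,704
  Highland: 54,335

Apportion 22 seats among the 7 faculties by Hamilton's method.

Total 367946; standard divisor 367946/22 ≈ 16724.818.
Standard quotas: North 4.1506, South 3.3739, East 3.9246, West 1.2474, Central 3.0828, Coastal 2.9719, Highland 3.2488.
Lower quotas: North 4, South 3, East 3, West 1, Central 3, Coastal 2, Highland 3 (sum 19, leaving 3 seats).
Remainders in descending order: Coastal 0.9719, East 0.9246, South 0.3739, Highland 0.2488, West 0.2474, North 0.1506, Central 0.0828.
Largest remainders: Coastal, East, South receive the extra seats.

North: 4; South: 4; East: 4; West: 1; Central: 3; Coastal: 3; Highland: 3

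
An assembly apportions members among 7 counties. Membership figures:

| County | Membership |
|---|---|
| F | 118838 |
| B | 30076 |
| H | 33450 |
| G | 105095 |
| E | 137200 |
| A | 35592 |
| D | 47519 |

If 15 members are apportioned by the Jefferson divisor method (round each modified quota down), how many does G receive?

Standard divisor 507770/15 ≈ 33851.333; standard quotas: F 3.511, B 0.888, H 0.988, G 3.105, E 4.053, A 1.051, D 1.404.
Rounding down gives 3, 0, 0, 3, 4, 1, 1 = 12 seats, so the divisor must be adjusted.
With modified divisor 28600: modified quotas F 4.155, B 1.052, H 1.170, G 3.675, E 4.797, A 1.244, D 1.662.
Rounding down: F 4, B 1, H 1, G 3, E 4, A 1, D 1 (total 15).
G receives 3.

3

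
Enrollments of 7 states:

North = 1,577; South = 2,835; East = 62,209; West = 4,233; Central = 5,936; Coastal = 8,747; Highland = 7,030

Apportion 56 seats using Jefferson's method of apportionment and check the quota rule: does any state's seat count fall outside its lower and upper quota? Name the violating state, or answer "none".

Standard quotas: North 0.954, South 1.715, East 37.634, West 2.561, Central 3.591, Coastal 5.292, Highland 4.253.
Jefferson allocation: North 1, South 1, East 40, West 2, Central 3, Coastal 5, Highland 4.
East has quota 37.634 (lower 37, upper 38) but receives 40 — outside the quota interval.

East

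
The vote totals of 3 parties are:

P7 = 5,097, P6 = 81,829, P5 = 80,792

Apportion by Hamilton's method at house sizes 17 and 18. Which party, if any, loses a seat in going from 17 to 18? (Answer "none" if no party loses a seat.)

P7

At 17 seats: P7 1, P6 8, P5 8.
At 18 seats: P7 0, P6 9, P5 9.
P7 drops from 1 to 0.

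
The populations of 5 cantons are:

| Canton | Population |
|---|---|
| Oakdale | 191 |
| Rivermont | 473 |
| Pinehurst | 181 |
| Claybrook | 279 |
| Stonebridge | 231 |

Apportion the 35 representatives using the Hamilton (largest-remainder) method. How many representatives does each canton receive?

Standard divisor: 1355 ÷ 35 ≈ 38.714.
Standard quotas: Oakdale 4.934, Rivermont 12.218, Pinehurst 4.675, Claybrook 7.207, Stonebridge 5.967.
Lower quotas: Oakdale 4, Rivermont 12, Pinehurst 4, Claybrook 7, Stonebridge 5 (sum 32, leaving 3 seats).
Remainders in descending order: Stonebridge 0.967, Oakdale 0.934, Pinehurst 0.675, Rivermont 0.218, Claybrook 0.207.
Largest remainders: Stonebridge, Oakdale, Pinehurst receive the extra seats.

Oakdale: 5, Rivermont: 12, Pinehurst: 5, Claybrook: 7, Stonebridge: 6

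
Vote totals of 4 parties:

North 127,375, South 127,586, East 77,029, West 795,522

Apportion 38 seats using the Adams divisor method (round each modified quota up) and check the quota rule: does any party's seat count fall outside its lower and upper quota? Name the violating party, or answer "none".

Standard quotas: North 4.293, South 4.300, East 2.596, West 26.811.
Adams allocation: North 5, South 5, East 3, West 25.
West has quota 26.811 (lower 26, upper 27) but receives 25 — outside the quota interval.

West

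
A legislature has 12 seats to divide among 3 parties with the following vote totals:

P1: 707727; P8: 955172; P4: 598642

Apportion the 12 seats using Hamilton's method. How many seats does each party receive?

P1=4; P8=5; P4=3

Total 2261541; standard divisor 2261541/12 ≈ 188461.75.
Standard quotas: P1 3.7553, P8 5.0683, P4 3.1765.
Lower quotas: P1 3, P8 5, P4 3 (sum 11, leaving 1 seat).
Remainders in descending order: P1 0.7553, P4 0.1765, P8 0.0683.
The surplus seat goes to P1.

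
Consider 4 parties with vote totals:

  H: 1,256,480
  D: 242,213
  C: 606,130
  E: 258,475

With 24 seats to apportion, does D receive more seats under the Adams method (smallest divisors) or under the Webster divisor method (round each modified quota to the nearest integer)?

Adams: H 12, D 3, C 6, E 3.
Webster: H 13, D 2, C 6, E 3.
D gets 3 under Adams and 2 under Webster.

Adams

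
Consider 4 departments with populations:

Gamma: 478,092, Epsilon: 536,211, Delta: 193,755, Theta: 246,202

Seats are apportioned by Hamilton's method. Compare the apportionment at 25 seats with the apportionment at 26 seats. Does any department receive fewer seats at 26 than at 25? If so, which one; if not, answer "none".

At 25 seats: Gamma 8, Epsilon 9, Delta 4, Theta 4.
At 26 seats: Gamma 9, Epsilon 10, Delta 3, Theta 4.
Delta drops from 4 to 3.

Delta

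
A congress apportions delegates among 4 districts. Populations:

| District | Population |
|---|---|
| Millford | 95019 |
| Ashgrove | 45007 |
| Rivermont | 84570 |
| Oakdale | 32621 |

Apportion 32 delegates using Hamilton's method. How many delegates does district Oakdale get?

Standard divisor: 257217 ÷ 32 ≈ 8038.031.
Standard quotas: Millford 11.8212, Ashgrove 5.5993, Rivermont 10.5212, Oakdale 4.0583.
Lower quotas: Millford 11, Ashgrove 5, Rivermont 10, Oakdale 4 (sum 30, leaving 2 seats).
Remainders in descending order: Millford 0.8212, Ashgrove 0.5993, Rivermont 0.5212, Oakdale 0.0583.
The surplus seats go to Millford, Ashgrove.
Oakdale receives 4.

4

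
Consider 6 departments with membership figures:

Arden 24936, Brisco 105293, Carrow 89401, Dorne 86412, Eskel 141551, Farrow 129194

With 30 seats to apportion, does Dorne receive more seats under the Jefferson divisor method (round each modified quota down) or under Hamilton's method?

Hamilton

Jefferson: Arden 1, Brisco 5, Carrow 5, Dorne 4, Eskel 8, Farrow 7.
Hamilton: Arden 1, Brisco 5, Carrow 5, Dorne 5, Eskel 7, Farrow 7.
Dorne gets 4 under Jefferson and 5 under Hamilton.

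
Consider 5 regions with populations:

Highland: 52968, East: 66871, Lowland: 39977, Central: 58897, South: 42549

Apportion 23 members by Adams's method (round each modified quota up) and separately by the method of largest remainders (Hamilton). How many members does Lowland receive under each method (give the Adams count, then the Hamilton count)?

Adams: Highland 4, East 6, Lowland 4, Central 5, South 4.
Hamilton: Highland 5, East 6, Lowland 3, Central 5, South 4.
Lowland gets 4 under Adams and 3 under Hamilton.

4 and 3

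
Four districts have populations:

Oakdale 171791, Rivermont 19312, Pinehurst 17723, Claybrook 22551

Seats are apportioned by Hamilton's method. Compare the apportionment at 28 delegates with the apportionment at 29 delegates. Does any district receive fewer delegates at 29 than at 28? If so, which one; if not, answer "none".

none

At 28 seats: Oakdale 21, Rivermont 2, Pinehurst 2, Claybrook 3.
At 29 seats: Oakdale 22, Rivermont 2, Pinehurst 2, Claybrook 3.
No district's allocation decreased.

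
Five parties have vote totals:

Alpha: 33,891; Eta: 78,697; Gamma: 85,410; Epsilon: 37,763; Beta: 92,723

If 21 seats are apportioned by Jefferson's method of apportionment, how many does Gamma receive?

Standard divisor 328484/21 ≈ 15642.095; standard quotas: Alpha 2.167, Eta 5.031, Gamma 5.460, Epsilon 2.414, Beta 5.928.
Rounding down gives 2, 5, 5, 2, 5 = 19 seats, so the divisor must be adjusted.
With modified divisor 13700: modified quotas Alpha 2.474, Eta 5.744, Gamma 6.234, Epsilon 2.756, Beta 6.768.
Rounding down: Alpha 2, Eta 5, Gamma 6, Epsilon 2, Beta 6 (total 21).
Gamma receives 6.

6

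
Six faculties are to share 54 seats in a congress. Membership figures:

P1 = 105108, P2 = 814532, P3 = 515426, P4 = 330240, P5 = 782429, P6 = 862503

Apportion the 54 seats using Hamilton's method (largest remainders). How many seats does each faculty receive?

P1=2; P2=13; P3=8; P4=5; P5=12; P6=14

The standard divisor is 3410238/54 ≈ 63152.556.
Standard quotas: P1 1.6644, P2 12.8978, P3 8.1616, P4 5.2292, P5 12.3895, P6 13.6575.
Lower quotas: P1 1, P2 12, P3 8, P4 5, P5 12, P6 13 (sum 51, leaving 3 seats).
Remainders in descending order: P2 0.8978, P1 0.6644, P6 0.6575, P5 0.3895, P4 0.2292, P3 0.1616.
Largest remainders: P2, P1, P6 receive the extra seats.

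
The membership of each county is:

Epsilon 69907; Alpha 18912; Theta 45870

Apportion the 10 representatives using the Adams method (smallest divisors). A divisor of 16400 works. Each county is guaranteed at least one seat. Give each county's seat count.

Epsilon=5, Alpha=2, Theta=3

With modified divisor 16400: modified quotas Epsilon 4.263, Alpha 1.153, Theta 2.797.
Rounding up: Epsilon 5, Alpha 2, Theta 3 (total 10).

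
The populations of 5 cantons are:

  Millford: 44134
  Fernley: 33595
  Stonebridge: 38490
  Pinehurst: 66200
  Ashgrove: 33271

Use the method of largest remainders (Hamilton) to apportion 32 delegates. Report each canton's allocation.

Millford: 6, Fernley: 5, Stonebridge: 6, Pinehurst: 10, Ashgrove: 5

Total 215690; standard divisor 215690/32 ≈ 6740.312.
Standard quotas: Millford 6.5478, Fernley 4.9842, Stonebridge 5.7104, Pinehurst 9.8215, Ashgrove 4.9361.
Lower quotas: Millford 6, Fernley 4, Stonebridge 5, Pinehurst 9, Ashgrove 4 (sum 28, leaving 4 seats).
Remainders in descending order: Fernley 0.9842, Ashgrove 0.9361, Pinehurst 0.8215, Stonebridge 0.7104, Millford 0.5478.
The surplus seats go to Fernley, Ashgrove, Pinehurst, Stonebridge.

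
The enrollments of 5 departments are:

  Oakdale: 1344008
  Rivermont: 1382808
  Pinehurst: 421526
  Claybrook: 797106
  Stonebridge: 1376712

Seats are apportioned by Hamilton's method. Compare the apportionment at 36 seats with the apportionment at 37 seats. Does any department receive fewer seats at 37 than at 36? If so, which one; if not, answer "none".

At 36 seats: Oakdale 9, Rivermont 9, Pinehurst 3, Claybrook 6, Stonebridge 9.
At 37 seats: Oakdale 9, Rivermont 10, Pinehurst 3, Claybrook 5, Stonebridge 10.
Claybrook drops from 6 to 5.

Claybrook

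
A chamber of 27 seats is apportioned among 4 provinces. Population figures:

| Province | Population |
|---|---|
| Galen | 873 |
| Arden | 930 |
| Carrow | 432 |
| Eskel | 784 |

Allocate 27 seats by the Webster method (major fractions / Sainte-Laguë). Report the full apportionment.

Galen 8; Arden 8; Carrow 4; Eskel 7

Standard divisor 3019/27 ≈ 111.815; standard quotas: Galen 7.808, Arden 8.317, Carrow 3.864, Eskel 7.012.
Rounding to the nearest integer gives Galen 8, Arden 8, Carrow 4, Eskel 7 — total 27, matching the house size, so no adjustment is needed.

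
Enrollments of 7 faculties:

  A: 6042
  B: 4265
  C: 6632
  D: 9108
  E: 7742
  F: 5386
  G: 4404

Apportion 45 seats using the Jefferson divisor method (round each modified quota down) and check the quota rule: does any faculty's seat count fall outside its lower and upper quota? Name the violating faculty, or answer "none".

none

Standard quotas: A 6.239, B 4.404, C 6.848, D 9.405, E 7.994, F 5.562, G 4.548.
Jefferson allocation: A 6, B 4, C 7, D 10, E 8, F 6, G 4.
Every allocation lies between the lower and upper quota.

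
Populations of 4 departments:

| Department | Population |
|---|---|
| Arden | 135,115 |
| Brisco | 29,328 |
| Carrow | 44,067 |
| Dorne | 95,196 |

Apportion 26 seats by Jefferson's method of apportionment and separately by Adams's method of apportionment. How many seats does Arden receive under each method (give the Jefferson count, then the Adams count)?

12 and 11

Jefferson: Arden 12, Brisco 2, Carrow 4, Dorne 8.
Adams: Arden 11, Brisco 3, Carrow 4, Dorne 8.
Arden gets 12 under Jefferson and 11 under Adams.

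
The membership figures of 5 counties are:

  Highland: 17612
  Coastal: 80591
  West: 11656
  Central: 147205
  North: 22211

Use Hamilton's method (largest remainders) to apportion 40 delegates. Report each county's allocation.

Highland 2, Coastal 12, West 2, Central 21, North 3

Standard divisor: 279275 ÷ 40 ≈ 6981.875.
Standard quotas: Highland 2.5225, Coastal 11.5429, West 1.6695, Central 21.0839, North 3.1812.
Lower quotas: Highland 2, Coastal 11, West 1, Central 21, North 3 (sum 38, leaving 2 seats).
Remainders in descending order: West 0.6695, Coastal 0.5429, Highland 0.5225, North 0.1812, Central 0.0839.
The surplus seats go to West, Coastal.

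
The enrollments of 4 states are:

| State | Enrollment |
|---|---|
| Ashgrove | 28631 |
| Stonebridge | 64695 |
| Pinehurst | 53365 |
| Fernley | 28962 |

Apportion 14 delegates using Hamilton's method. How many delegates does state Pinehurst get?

Standard divisor: 175653 ÷ 14 ≈ 12546.643.
Standard quotas: Ashgrove 2.2820, Stonebridge 5.1564, Pinehurst 4.2533, Fernley 2.3083.
Lower quotas: Ashgrove 2, Stonebridge 5, Pinehurst 4, Fernley 2 (sum 13, leaving 1 seat).
Remainders in descending order: Fernley 0.3083, Ashgrove 0.2820, Pinehurst 0.2533, Stonebridge 0.1564.
Largest remainder: Fernley receives the extra seat.
Pinehurst receives 4.

4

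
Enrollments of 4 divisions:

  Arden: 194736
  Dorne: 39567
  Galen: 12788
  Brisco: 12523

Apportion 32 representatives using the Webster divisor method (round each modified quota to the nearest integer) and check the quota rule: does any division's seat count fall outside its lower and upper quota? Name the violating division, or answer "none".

Arden

Standard quotas: Arden 24.003, Dorne 4.877, Galen 1.576, Brisco 1.544.
Webster allocation: Arden 23, Dorne 5, Galen 2, Brisco 2.
Arden has quota 24.003 (lower 24, upper 25) but receives 23 — outside the quota interval.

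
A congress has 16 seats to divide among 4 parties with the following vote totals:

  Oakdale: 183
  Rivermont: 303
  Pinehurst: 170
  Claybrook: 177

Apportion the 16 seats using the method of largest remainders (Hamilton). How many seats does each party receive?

Total 833; standard divisor 833/16 ≈ 52.062.
Standard quotas: Oakdale 3.515, Rivermont 5.820, Pinehurst 3.265, Claybrook 3.400.
Lower quotas: Oakdale 3, Rivermont 5, Pinehurst 3, Claybrook 3 (sum 14, leaving 2 seats).
Remainders in descending order: Rivermont 0.820, Oakdale 0.515, Claybrook 0.400, Pinehurst 0.265.
The surplus seats go to Rivermont, Oakdale.

Oakdale 4; Rivermont 6; Pinehurst 3; Claybrook 3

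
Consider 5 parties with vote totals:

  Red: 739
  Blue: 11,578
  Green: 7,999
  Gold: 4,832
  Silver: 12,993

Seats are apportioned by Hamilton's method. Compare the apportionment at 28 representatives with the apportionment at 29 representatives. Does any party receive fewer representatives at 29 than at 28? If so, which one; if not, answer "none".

At 28 seats: Red 1, Blue 8, Green 6, Gold 4, Silver 9.
At 29 seats: Red 0, Blue 9, Green 6, Gold 4, Silver 10.
Red drops from 1 to 0.

Red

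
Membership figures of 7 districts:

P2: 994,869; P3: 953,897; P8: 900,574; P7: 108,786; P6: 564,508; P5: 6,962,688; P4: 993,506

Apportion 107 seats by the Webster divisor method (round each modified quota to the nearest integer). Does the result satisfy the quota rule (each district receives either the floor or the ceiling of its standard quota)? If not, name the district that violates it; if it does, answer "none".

Standard quotas: P2 9.274, P3 8.892, P8 8.395, P7 1.014, P6 5.262, P5 64.903, P4 9.261.
Webster allocation: P2 9, P3 9, P8 8, P7 1, P6 5, P5 66, P4 9.
P5 has quota 64.903 (lower 64, upper 65) but receives 66 — outside the quota interval.

P5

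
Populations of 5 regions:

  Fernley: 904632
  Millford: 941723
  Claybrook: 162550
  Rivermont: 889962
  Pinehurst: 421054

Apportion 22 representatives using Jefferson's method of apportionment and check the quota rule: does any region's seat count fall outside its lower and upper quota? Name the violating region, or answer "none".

none

Standard quotas: Fernley 5.995, Millford 6.240, Claybrook 1.077, Rivermont 5.897, Pinehurst 2.790.
Jefferson allocation: Fernley 6, Millford 6, Claybrook 1, Rivermont 6, Pinehurst 3.
Every allocation lies between the lower and upper quota.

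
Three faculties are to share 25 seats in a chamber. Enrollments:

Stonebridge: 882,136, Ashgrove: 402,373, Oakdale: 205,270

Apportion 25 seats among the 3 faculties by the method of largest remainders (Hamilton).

The standard divisor is 1489779/25 ≈ 59591.16.
Standard quotas: Stonebridge 14.8031, Ashgrove 6.7522, Oakdale 3.4446.
Lower quotas: Stonebridge 14, Ashgrove 6, Oakdale 3 (sum 23, leaving 2 seats).
Remainders in descending order: Stonebridge 0.8031, Ashgrove 0.7522, Oakdale 0.4446.
Largest remainders: Stonebridge, Ashgrove receive the extra seats.

Stonebridge: 15, Ashgrove: 7, Oakdale: 3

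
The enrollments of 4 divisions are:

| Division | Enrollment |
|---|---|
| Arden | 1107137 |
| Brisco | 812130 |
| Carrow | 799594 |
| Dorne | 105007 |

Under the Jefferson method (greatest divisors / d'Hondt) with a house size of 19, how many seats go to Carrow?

5

Standard divisor 2823868/19 ≈ 148624.632; standard quotas: Arden 7.449, Brisco 5.464, Carrow 5.380, Dorne 0.707.
Rounding down gives 7, 5, 5, 0 = 17 seats, so the divisor must be adjusted.
With modified divisor 134300: modified quotas Arden 8.244, Brisco 6.047, Carrow 5.954, Dorne 0.782.
Rounding down: Arden 8, Brisco 6, Carrow 5, Dorne 0 (total 19).
Carrow receives 5.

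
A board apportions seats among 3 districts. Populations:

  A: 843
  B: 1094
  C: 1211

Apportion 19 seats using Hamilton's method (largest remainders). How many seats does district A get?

Total 3148; standard divisor 3148/19 ≈ 165.684.
Standard quotas: A 5.088, B 6.603, C 7.309.
Lower quotas: A 5, B 6, C 7 (sum 18, leaving 1 seat).
Remainders in descending order: B 0.603, C 0.309, A 0.088.
Largest remainder: B receives the extra seat.
A receives 5.

5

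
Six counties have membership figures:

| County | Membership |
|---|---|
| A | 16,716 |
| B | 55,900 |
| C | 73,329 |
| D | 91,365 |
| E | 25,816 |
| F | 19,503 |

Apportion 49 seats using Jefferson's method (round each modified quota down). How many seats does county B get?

Standard divisor 282629/49 ≈ 5767.939; standard quotas: A 2.898, B 9.692, C 12.713, D 15.840, E 4.476, F 3.381.
Rounding down gives 2, 9, 12, 15, 4, 3 = 45 seats, so the divisor must be adjusted.
With modified divisor 5500: modified quotas A 3.039, B 10.164, C 13.333, D 16.612, E 4.694, F 3.546.
Rounding down: A 3, B 10, C 13, D 16, E 4, F 3 (total 49).
B receives 10.

10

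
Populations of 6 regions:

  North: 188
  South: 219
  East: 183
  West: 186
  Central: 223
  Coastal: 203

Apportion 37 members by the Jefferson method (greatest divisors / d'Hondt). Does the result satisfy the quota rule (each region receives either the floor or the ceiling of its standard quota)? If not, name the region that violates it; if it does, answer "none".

Standard quotas: North 5.787, South 6.741, East 5.633, West 5.725, Central 6.864, Coastal 6.249.
Jefferson allocation: North 6, South 7, East 5, West 6, Central 7, Coastal 6.
Every allocation lies between the lower and upper quota.

none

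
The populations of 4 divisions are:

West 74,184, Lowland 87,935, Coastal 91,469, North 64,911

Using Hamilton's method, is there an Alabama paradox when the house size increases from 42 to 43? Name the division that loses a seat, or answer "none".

none

At 42 seats: West 10, Lowland 12, Coastal 12, North 8.
At 43 seats: West 10, Lowland 12, Coastal 12, North 9.
No division's allocation decreased.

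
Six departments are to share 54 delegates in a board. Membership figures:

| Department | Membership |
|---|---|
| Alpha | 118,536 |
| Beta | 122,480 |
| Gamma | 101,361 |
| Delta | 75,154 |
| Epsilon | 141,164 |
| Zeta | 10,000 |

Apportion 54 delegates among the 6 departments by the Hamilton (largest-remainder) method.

Alpha: 11; Beta: 12; Gamma: 10; Delta: 7; Epsilon: 13; Zeta: 1

The standard divisor is 568695/54 ≈ 10531.389.
Standard quotas: Alpha 11.2555, Beta 11.6300, Gamma 9.6247, Delta 7.1362, Epsilon 13.4041, Zeta 0.9495.
Lower quotas: Alpha 11, Beta 11, Gamma 9, Delta 7, Epsilon 13, Zeta 0 (sum 51, leaving 3 seats).
Remainders in descending order: Zeta 0.9495, Beta 0.6300, Gamma 0.6247, Epsilon 0.4041, Alpha 0.2555, Delta 0.1362.
The surplus seats go to Zeta, Beta, Gamma.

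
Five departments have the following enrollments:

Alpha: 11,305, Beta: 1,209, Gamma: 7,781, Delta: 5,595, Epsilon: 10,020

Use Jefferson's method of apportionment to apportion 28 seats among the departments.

Alpha: 9; Beta: 1; Gamma: 6; Delta: 4; Epsilon: 8

Standard divisor 35910/28 ≈ 1282.5; standard quotas: Alpha 8.815, Beta 0.943, Gamma 6.067, Delta 4.363, Epsilon 7.813.
Rounding down gives 8, 0, 6, 4, 7 = 25 seats, so the divisor must be adjusted.
With modified divisor 1170: modified quotas Alpha 9.662, Beta 1.033, Gamma 6.650, Delta 4.782, Epsilon 8.564.
Rounding down: Alpha 9, Beta 1, Gamma 6, Delta 4, Epsilon 8 (total 28).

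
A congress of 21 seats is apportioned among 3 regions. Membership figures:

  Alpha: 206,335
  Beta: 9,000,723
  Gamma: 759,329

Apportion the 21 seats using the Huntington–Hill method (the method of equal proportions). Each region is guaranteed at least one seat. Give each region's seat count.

Alpha: 1, Beta: 18, Gamma: 2

With divisor 500620: modified quotas Alpha 0.412, Beta 17.979, Gamma 1.517.
Geometric-mean thresholds: Alpha (min 1), Beta √(17·18)=17.493, Gamma √(1·2)=1.414.
Each quota rounded against its threshold gives Alpha 1, Beta 18, Gamma 2 (total 21).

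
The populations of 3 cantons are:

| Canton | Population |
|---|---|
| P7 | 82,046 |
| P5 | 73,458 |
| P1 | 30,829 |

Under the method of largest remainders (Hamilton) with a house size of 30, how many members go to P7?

13

Standard divisor: 186333 ÷ 30 ≈ 6211.1.
Standard quotas: P7 13.2096, P5 11.8269, P1 4.9635.
Lower quotas: P7 13, P5 11, P1 4 (sum 28, leaving 2 seats).
Remainders in descending order: P1 0.9635, P5 0.8269, P7 0.2096.
The surplus seats go to P1, P5.
P7 receives 13.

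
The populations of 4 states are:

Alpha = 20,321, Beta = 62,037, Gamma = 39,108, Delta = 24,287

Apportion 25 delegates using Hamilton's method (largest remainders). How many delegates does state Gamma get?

7

Standard divisor: 145753 ÷ 25 ≈ 5830.12.
Standard quotas: Alpha 3.4855, Beta 10.6408, Gamma 6.7079, Delta 4.1658.
Lower quotas: Alpha 3, Beta 10, Gamma 6, Delta 4 (sum 23, leaving 2 seats).
Remainders in descending order: Gamma 0.7079, Beta 0.6408, Alpha 0.4855, Delta 0.1658.
Largest remainders: Gamma, Beta receive the extra seats.
Gamma receives 7.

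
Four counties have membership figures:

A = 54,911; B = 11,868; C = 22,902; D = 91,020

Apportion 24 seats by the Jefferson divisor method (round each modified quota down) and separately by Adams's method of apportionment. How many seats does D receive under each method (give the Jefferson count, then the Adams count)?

Jefferson: A 7, B 1, C 3, D 13.
Adams: A 7, B 2, C 3, D 12.
D gets 13 under Jefferson and 12 under Adams.

13 and 12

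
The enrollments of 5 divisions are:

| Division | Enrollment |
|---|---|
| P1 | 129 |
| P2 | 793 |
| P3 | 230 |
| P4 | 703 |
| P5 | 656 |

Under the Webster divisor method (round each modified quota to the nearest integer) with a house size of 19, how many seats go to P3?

2

Standard divisor 2511/19 ≈ 132.158; standard quotas: P1 0.976, P2 6.000, P3 1.740, P4 5.319, P5 4.964.
Rounding to the nearest integer gives P1 1, P2 6, P3 2, P4 5, P5 5 — total 19, matching the house size, so no adjustment is needed.
P3 receives 2.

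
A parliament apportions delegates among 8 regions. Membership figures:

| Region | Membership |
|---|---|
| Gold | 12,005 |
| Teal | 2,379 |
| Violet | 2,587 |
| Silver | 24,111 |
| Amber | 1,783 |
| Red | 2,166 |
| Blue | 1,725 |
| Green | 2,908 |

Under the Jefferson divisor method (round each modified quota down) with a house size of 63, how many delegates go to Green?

Standard divisor 49664/63 ≈ 788.317; standard quotas: Gold 15.229, Teal 3.018, Violet 3.282, Silver 30.585, Amber 2.262, Red 2.748, Blue 2.188, Green 3.689.
Rounding down gives 15, 3, 3, 30, 2, 2, 2, 3 = 60 seats, so the divisor must be adjusted.
With modified divisor 740: modified quotas Gold 16.223, Teal 3.215, Violet 3.496, Silver 32.582, Amber 2.409, Red 2.927, Blue 2.331, Green 3.930.
Rounding down: Gold 16, Teal 3, Violet 3, Silver 32, Amber 2, Red 2, Blue 2, Green 3 (total 63).
Green receives 3.

3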